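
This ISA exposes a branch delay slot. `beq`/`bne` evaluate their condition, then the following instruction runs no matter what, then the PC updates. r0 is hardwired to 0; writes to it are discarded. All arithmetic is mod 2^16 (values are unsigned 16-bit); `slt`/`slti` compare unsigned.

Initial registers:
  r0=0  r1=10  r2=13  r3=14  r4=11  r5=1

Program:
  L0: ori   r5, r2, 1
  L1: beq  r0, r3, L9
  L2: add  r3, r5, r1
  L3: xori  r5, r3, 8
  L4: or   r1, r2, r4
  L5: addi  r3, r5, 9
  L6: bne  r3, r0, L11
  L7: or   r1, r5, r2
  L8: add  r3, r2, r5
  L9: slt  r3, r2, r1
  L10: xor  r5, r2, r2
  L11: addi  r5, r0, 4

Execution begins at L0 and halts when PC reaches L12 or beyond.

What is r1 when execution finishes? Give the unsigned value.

31

  step pc=0: ori   r5, r2, 1  regs=(0,10,13,14,11,13)
  step pc=1: beq  r0, r3, L9  cond=F  regs=(0,10,13,14,11,13)
  step pc=2: add  r3, r5, r1  regs=(0,10,13,23,11,13)
  step pc=3: xori  r5, r3, 8  regs=(0,10,13,23,11,31)
  step pc=4: or   r1, r2, r4  regs=(0,15,13,23,11,31)
  step pc=5: addi  r3, r5, 9  regs=(0,15,13,40,11,31)
  step pc=6: bne  r3, r0, L11  cond=T  regs=(0,15,13,40,11,31)
  step pc=7: or   r1, r5, r2  regs=(0,31,13,40,11,31)
  step pc=11: addi  r5, r0, 4  regs=(0,31,13,40,11,4)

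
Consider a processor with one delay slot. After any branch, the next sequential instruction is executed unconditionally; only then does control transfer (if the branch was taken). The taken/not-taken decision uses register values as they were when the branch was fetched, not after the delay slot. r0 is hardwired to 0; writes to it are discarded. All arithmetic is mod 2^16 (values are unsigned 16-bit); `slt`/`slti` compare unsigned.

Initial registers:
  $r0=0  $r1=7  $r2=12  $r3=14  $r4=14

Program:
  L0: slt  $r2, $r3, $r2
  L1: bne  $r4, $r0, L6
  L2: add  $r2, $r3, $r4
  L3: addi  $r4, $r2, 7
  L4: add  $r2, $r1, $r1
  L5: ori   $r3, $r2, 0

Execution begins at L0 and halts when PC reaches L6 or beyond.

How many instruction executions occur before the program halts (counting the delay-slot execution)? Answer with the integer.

  step pc=0: slt  $r2, $r3, $r2  regs=(0,7,0,14,14)
  step pc=1: bne  $r4, $r0, L6  cond=T  regs=(0,7,0,14,14)
  step pc=2: add  $r2, $r3, $r4  regs=(0,7,28,14,14)

3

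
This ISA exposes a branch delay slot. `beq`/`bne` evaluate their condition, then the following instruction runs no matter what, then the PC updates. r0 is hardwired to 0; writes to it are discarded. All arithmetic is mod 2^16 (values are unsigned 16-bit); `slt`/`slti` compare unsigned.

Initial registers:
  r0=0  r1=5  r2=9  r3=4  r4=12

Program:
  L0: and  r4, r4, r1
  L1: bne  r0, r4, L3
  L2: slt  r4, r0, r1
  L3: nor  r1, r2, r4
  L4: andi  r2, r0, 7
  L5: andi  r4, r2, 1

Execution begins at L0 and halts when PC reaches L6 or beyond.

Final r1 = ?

65526

  step pc=0: and  r4, r4, r1  regs=(0,5,9,4,4)
  step pc=1: bne  r0, r4, L3  cond=T  regs=(0,5,9,4,4)
  step pc=2: slt  r4, r0, r1  regs=(0,5,9,4,1)
  step pc=3: nor  r1, r2, r4  regs=(0,65526,9,4,1)
  step pc=4: andi  r2, r0, 7  regs=(0,65526,0,4,1)
  step pc=5: andi  r4, r2, 1  regs=(0,65526,0,4,0)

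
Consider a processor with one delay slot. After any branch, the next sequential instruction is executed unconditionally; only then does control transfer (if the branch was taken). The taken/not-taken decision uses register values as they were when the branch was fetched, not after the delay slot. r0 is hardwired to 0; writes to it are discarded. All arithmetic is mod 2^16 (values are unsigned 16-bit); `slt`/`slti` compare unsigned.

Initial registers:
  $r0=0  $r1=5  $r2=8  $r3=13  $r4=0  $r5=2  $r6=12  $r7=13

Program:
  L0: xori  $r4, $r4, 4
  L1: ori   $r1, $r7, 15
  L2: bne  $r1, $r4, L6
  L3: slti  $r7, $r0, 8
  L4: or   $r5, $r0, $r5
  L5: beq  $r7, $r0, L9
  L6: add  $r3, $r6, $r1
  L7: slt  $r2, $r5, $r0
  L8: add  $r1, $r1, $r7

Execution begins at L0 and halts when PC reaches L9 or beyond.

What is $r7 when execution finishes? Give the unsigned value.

#0 xori  $r4, $r4, 4 ; 0/5/8/13/4/2/12/13
#1 ori   $r1, $r7, 15 ; 0/15/8/13/4/2/12/13
#2 bne  $r1, $r4, L6 ; 0/15/8/13/4/2/12/13 ; →target
#3 slti  $r7, $r0, 8 ; 0/15/8/13/4/2/12/1
#6 add  $r3, $r6, $r1 ; 0/15/8/27/4/2/12/1
#7 slt  $r2, $r5, $r0 ; 0/15/0/27/4/2/12/1
#8 add  $r1, $r1, $r7 ; 0/16/0/27/4/2/12/1

1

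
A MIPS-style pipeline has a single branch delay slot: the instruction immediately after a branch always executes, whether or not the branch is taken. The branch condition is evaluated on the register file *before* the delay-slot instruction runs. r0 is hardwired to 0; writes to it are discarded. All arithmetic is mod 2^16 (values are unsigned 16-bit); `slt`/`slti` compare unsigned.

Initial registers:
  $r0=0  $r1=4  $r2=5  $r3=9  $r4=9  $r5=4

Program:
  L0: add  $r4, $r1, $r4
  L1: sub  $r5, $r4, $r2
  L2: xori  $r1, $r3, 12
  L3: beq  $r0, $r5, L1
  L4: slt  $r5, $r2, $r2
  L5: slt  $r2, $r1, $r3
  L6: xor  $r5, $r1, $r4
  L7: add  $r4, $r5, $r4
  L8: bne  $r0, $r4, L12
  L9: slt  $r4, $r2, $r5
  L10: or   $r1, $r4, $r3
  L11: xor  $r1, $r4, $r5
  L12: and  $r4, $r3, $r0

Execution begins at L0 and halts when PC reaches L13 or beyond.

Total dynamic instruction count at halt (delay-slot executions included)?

11

#0 add  $r4, $r1, $r4 ; 0/4/5/9/13/4
#1 sub  $r5, $r4, $r2 ; 0/4/5/9/13/8
#2 xori  $r1, $r3, 12 ; 0/5/5/9/13/8
#3 beq  $r0, $r5, L1 ; 0/5/5/9/13/8 ; →fallthru
#4 slt  $r5, $r2, $r2 ; 0/5/5/9/13/0
#5 slt  $r2, $r1, $r3 ; 0/5/1/9/13/0
#6 xor  $r5, $r1, $r4 ; 0/5/1/9/13/8
#7 add  $r4, $r5, $r4 ; 0/5/1/9/21/8
#8 bne  $r0, $r4, L12 ; 0/5/1/9/21/8 ; →target
#9 slt  $r4, $r2, $r5 ; 0/5/1/9/1/8
#12 and  $r4, $r3, $r0 ; 0/5/1/9/0/8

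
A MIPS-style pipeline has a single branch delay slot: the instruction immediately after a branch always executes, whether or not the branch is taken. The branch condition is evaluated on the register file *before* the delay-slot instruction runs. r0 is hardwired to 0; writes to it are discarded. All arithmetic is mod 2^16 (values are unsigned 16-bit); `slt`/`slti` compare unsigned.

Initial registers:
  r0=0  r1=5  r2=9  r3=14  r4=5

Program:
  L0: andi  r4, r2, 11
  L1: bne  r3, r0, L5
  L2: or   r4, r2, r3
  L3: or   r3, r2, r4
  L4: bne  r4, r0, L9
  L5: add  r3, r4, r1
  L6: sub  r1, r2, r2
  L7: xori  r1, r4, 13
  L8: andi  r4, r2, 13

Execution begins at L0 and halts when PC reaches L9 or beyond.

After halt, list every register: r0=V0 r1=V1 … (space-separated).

  step pc=0: andi  r4, r2, 11  regs=(0,5,9,14,9)
  step pc=1: bne  r3, r0, L5  cond=T  regs=(0,5,9,14,9)
  step pc=2: or   r4, r2, r3  regs=(0,5,9,14,15)
  step pc=5: add  r3, r4, r1  regs=(0,5,9,20,15)
  step pc=6: sub  r1, r2, r2  regs=(0,0,9,20,15)
  step pc=7: xori  r1, r4, 13  regs=(0,2,9,20,15)
  step pc=8: andi  r4, r2, 13  regs=(0,2,9,20,9)

r0=0 r1=2 r2=9 r3=20 r4=9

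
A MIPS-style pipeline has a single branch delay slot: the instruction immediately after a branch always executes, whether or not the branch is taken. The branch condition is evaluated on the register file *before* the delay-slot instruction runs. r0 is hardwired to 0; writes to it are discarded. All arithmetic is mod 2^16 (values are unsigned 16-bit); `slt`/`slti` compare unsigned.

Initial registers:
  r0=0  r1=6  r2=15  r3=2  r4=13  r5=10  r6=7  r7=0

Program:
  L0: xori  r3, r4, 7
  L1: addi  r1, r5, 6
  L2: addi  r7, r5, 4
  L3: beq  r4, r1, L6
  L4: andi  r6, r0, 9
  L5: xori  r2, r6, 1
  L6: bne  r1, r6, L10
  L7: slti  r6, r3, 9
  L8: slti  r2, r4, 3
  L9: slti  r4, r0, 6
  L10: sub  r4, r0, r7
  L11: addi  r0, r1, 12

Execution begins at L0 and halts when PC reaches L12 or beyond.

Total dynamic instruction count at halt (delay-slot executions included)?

  step pc=0: xori  r3, r4, 7  regs=(0,6,15,10,13,10,7,0)
  step pc=1: addi  r1, r5, 6  regs=(0,16,15,10,13,10,7,0)
  step pc=2: addi  r7, r5, 4  regs=(0,16,15,10,13,10,7,14)
  step pc=3: beq  r4, r1, L6  cond=F  regs=(0,16,15,10,13,10,7,14)
  step pc=4: andi  r6, r0, 9  regs=(0,16,15,10,13,10,0,14)
  step pc=5: xori  r2, r6, 1  regs=(0,16,1,10,13,10,0,14)
  step pc=6: bne  r1, r6, L10  cond=T  regs=(0,16,1,10,13,10,0,14)
  step pc=7: slti  r6, r3, 9  regs=(0,16,1,10,13,10,0,14)
  step pc=10: sub  r4, r0, r7  regs=(0,16,1,10,65522,10,0,14)
  step pc=11: addi  r0, r1, 12  regs=(0,16,1,10,65522,10,0,14)

10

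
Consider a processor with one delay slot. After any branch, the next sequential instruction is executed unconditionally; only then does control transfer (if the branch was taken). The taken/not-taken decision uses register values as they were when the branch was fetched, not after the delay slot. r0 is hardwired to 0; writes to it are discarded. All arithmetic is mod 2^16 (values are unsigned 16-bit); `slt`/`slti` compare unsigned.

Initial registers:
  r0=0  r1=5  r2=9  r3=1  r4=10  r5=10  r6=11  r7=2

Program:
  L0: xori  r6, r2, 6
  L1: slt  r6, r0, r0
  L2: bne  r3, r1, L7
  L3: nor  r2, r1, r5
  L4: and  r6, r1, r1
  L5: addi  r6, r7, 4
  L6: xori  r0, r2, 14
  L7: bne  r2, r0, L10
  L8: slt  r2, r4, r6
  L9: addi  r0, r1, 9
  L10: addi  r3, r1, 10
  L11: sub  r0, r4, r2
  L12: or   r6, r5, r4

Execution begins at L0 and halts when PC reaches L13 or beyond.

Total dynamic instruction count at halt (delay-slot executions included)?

PC=0  xori  r6, r2, 6        | r0=0 r1=5 r2=9 r3=1 r4=10 r5=10 r6=15 r7=2
PC=1  slt  r6, r0, r0        | r0=0 r1=5 r2=9 r3=1 r4=10 r5=10 r6=0 r7=2
PC=2  bne  r3, r1, L7        | r0=0 r1=5 r2=9 r3=1 r4=10 r5=10 r6=0 r7=2  [TAKEN]
PC=3  nor  r2, r1, r5        | r0=0 r1=5 r2=65520 r3=1 r4=10 r5=10 r6=0 r7=2
PC=7  bne  r2, r0, L10       | r0=0 r1=5 r2=65520 r3=1 r4=10 r5=10 r6=0 r7=2  [TAKEN]
PC=8  slt  r2, r4, r6        | r0=0 r1=5 r2=0 r3=1 r4=10 r5=10 r6=0 r7=2
PC=10 addi  r3, r1, 10       | r0=0 r1=5 r2=0 r3=15 r4=10 r5=10 r6=0 r7=2
PC=11 sub  r0, r4, r2        | r0=0 r1=5 r2=0 r3=15 r4=10 r5=10 r6=0 r7=2
PC=12 or   r6, r5, r4        | r0=0 r1=5 r2=0 r3=15 r4=10 r5=10 r6=10 r7=2

9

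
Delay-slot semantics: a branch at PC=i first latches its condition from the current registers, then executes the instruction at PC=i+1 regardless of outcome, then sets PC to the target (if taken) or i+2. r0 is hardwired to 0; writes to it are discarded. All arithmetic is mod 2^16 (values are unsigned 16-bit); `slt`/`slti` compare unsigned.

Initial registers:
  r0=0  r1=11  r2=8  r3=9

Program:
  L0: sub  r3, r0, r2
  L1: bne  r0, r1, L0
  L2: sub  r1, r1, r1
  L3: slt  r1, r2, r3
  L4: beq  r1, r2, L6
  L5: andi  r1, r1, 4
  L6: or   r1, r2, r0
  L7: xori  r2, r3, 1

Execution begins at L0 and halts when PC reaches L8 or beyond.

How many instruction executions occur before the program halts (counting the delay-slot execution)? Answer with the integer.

11

#0 sub  r3, r0, r2 ; 0/11/8/65528
#1 bne  r0, r1, L0 ; 0/11/8/65528 ; →target
#2 sub  r1, r1, r1 ; 0/0/8/65528
#0 sub  r3, r0, r2 ; 0/0/8/65528
#1 bne  r0, r1, L0 ; 0/0/8/65528 ; →fallthru
#2 sub  r1, r1, r1 ; 0/0/8/65528
#3 slt  r1, r2, r3 ; 0/1/8/65528
#4 beq  r1, r2, L6 ; 0/1/8/65528 ; →fallthru
#5 andi  r1, r1, 4 ; 0/0/8/65528
#6 or   r1, r2, r0 ; 0/8/8/65528
#7 xori  r2, r3, 1 ; 0/8/65529/65528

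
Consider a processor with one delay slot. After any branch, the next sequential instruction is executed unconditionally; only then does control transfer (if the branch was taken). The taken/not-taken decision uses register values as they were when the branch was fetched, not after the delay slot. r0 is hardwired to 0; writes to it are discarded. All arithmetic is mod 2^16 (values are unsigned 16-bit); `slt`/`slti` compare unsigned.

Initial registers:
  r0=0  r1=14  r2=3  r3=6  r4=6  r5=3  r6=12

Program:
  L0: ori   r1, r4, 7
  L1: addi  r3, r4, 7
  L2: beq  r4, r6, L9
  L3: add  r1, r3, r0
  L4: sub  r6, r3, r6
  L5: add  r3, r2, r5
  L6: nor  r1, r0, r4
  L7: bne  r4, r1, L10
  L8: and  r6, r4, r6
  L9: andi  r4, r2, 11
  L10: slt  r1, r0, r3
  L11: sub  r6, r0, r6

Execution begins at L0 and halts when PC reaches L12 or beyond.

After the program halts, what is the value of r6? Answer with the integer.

[0] ori   r1, r4, 7  →  {r0:0, r1:7, r2:3, r3:6, r4:6, r5:3, r6:12}
[1] addi  r3, r4, 7  →  {r0:0, r1:7, r2:3, r3:13, r4:6, r5:3, r6:12}
[2] beq  r4, r6, L9  →  {r0:0, r1:7, r2:3, r3:13, r4:6, r5:3, r6:12}  ⟨branch fallthrough⟩
[3] add  r1, r3, r0  →  {r0:0, r1:13, r2:3, r3:13, r4:6, r5:3, r6:12}
[4] sub  r6, r3, r6  →  {r0:0, r1:13, r2:3, r3:13, r4:6, r5:3, r6:1}
[5] add  r3, r2, r5  →  {r0:0, r1:13, r2:3, r3:6, r4:6, r5:3, r6:1}
[6] nor  r1, r0, r4  →  {r0:0, r1:65529, r2:3, r3:6, r4:6, r5:3, r6:1}
[7] bne  r4, r1, L10  →  {r0:0, r1:65529, r2:3, r3:6, r4:6, r5:3, r6:1}  ⟨branch taken⟩
[8] and  r6, r4, r6  →  {r0:0, r1:65529, r2:3, r3:6, r4:6, r5:3, r6:0}
[10] slt  r1, r0, r3  →  {r0:0, r1:1, r2:3, r3:6, r4:6, r5:3, r6:0}
[11] sub  r6, r0, r6  →  {r0:0, r1:1, r2:3, r3:6, r4:6, r5:3, r6:0}

0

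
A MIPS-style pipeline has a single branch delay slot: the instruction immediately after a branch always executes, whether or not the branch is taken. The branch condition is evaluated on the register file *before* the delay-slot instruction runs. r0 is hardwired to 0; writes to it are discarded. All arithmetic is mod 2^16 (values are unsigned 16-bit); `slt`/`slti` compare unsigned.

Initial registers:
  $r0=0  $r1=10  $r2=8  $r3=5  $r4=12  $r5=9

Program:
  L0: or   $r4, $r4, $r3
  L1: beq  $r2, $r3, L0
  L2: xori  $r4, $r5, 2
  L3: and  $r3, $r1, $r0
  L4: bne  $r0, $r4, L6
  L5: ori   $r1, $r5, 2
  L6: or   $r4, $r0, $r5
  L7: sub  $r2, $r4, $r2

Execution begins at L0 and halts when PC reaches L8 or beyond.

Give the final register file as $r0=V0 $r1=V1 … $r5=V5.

$r0=0 $r1=11 $r2=1 $r3=0 $r4=9 $r5=9

#0 or   $r4, $r4, $r3 ; 0/10/8/5/13/9
#1 beq  $r2, $r3, L0 ; 0/10/8/5/13/9 ; →fallthru
#2 xori  $r4, $r5, 2 ; 0/10/8/5/11/9
#3 and  $r3, $r1, $r0 ; 0/10/8/0/11/9
#4 bne  $r0, $r4, L6 ; 0/10/8/0/11/9 ; →target
#5 ori   $r1, $r5, 2 ; 0/11/8/0/11/9
#6 or   $r4, $r0, $r5 ; 0/11/8/0/9/9
#7 sub  $r2, $r4, $r2 ; 0/11/1/0/9/9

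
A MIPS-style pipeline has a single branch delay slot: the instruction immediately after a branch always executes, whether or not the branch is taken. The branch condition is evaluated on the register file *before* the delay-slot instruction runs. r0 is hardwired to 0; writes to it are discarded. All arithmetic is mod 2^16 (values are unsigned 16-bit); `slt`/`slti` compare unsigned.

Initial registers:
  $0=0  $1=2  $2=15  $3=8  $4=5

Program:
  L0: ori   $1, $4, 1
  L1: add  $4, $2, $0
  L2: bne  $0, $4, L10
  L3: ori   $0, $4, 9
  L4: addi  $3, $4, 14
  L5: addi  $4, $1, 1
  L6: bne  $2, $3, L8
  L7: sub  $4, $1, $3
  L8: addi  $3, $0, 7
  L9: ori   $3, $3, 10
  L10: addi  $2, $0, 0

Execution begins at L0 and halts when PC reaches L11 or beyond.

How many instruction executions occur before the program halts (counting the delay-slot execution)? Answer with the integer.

5

[0] ori   $1, $4, 1  →  {$0:0, $1:5, $2:15, $3:8, $4:5}
[1] add  $4, $2, $0  →  {$0:0, $1:5, $2:15, $3:8, $4:15}
[2] bne  $0, $4, L10  →  {$0:0, $1:5, $2:15, $3:8, $4:15}  ⟨branch taken⟩
[3] ori   $0, $4, 9  →  {$0:0, $1:5, $2:15, $3:8, $4:15}
[10] addi  $2, $0, 0  →  {$0:0, $1:5, $2:0, $3:8, $4:15}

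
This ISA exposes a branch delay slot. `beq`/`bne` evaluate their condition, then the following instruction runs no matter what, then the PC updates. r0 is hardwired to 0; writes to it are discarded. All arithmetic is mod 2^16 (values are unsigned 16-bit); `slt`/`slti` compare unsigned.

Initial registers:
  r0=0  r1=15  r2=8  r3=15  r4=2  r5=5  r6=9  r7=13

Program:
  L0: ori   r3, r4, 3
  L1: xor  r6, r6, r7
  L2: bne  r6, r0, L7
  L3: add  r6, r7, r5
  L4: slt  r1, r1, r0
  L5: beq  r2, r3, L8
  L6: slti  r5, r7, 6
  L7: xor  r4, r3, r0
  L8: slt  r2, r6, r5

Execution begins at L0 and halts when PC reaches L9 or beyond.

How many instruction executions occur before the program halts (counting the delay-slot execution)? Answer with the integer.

6

PC=0  ori   r3, r4, 3        | r0=0 r1=15 r2=8 r3=3 r4=2 r5=5 r6=9 r7=13
PC=1  xor  r6, r6, r7        | r0=0 r1=15 r2=8 r3=3 r4=2 r5=5 r6=4 r7=13
PC=2  bne  r6, r0, L7        | r0=0 r1=15 r2=8 r3=3 r4=2 r5=5 r6=4 r7=13  [TAKEN]
PC=3  add  r6, r7, r5        | r0=0 r1=15 r2=8 r3=3 r4=2 r5=5 r6=18 r7=13
PC=7  xor  r4, r3, r0        | r0=0 r1=15 r2=8 r3=3 r4=3 r5=5 r6=18 r7=13
PC=8  slt  r2, r6, r5        | r0=0 r1=15 r2=0 r3=3 r4=3 r5=5 r6=18 r7=13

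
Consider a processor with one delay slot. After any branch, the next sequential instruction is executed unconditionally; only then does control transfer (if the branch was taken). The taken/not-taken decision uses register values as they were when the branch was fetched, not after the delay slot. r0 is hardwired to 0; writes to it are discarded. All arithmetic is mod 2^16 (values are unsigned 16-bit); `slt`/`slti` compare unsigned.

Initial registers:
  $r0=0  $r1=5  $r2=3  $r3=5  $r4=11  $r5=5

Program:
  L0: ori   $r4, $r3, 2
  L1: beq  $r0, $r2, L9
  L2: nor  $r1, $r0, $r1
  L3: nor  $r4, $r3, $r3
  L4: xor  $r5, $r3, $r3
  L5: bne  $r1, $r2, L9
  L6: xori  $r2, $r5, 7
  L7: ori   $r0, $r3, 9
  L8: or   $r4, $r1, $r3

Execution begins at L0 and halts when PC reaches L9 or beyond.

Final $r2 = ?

#0 ori   $r4, $r3, 2 ; 0/5/3/5/7/5
#1 beq  $r0, $r2, L9 ; 0/5/3/5/7/5 ; →fallthru
#2 nor  $r1, $r0, $r1 ; 0/65530/3/5/7/5
#3 nor  $r4, $r3, $r3 ; 0/65530/3/5/65530/5
#4 xor  $r5, $r3, $r3 ; 0/65530/3/5/65530/0
#5 bne  $r1, $r2, L9 ; 0/65530/3/5/65530/0 ; →target
#6 xori  $r2, $r5, 7 ; 0/65530/7/5/65530/0

7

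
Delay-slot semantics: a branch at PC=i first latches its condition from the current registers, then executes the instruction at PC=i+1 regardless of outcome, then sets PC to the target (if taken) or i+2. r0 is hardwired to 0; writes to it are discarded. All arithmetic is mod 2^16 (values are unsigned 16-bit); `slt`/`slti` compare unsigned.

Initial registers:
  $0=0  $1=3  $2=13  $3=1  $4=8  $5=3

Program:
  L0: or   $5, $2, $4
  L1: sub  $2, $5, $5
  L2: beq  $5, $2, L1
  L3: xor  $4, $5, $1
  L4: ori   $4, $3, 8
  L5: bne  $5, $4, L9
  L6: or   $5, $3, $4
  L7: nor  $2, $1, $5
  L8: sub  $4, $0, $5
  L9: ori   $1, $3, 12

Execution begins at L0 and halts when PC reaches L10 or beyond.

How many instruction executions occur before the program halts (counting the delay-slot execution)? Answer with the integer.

[0] or   $5, $2, $4  →  {$0:0, $1:3, $2:13, $3:1, $4:8, $5:13}
[1] sub  $2, $5, $5  →  {$0:0, $1:3, $2:0, $3:1, $4:8, $5:13}
[2] beq  $5, $2, L1  →  {$0:0, $1:3, $2:0, $3:1, $4:8, $5:13}  ⟨branch fallthrough⟩
[3] xor  $4, $5, $1  →  {$0:0, $1:3, $2:0, $3:1, $4:14, $5:13}
[4] ori   $4, $3, 8  →  {$0:0, $1:3, $2:0, $3:1, $4:9, $5:13}
[5] bne  $5, $4, L9  →  {$0:0, $1:3, $2:0, $3:1, $4:9, $5:13}  ⟨branch taken⟩
[6] or   $5, $3, $4  →  {$0:0, $1:3, $2:0, $3:1, $4:9, $5:9}
[9] ori   $1, $3, 12  →  {$0:0, $1:13, $2:0, $3:1, $4:9, $5:9}

8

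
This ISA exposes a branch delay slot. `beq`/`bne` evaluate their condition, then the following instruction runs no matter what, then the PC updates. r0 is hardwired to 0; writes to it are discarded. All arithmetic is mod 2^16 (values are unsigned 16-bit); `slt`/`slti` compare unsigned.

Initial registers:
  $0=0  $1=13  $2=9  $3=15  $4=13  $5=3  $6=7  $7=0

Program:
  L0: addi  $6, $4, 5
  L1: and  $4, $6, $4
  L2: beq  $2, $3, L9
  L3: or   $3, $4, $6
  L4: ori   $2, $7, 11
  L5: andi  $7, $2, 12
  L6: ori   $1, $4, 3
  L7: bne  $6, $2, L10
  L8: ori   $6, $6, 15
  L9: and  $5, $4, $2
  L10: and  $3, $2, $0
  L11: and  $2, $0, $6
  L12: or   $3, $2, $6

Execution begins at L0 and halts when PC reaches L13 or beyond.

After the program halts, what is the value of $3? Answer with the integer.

31

  step pc=0: addi  $6, $4, 5  regs=(0,13,9,15,13,3,18,0)
  step pc=1: and  $4, $6, $4  regs=(0,13,9,15,0,3,18,0)
  step pc=2: beq  $2, $3, L9  cond=F  regs=(0,13,9,15,0,3,18,0)
  step pc=3: or   $3, $4, $6  regs=(0,13,9,18,0,3,18,0)
  step pc=4: ori   $2, $7, 11  regs=(0,13,11,18,0,3,18,0)
  step pc=5: andi  $7, $2, 12  regs=(0,13,11,18,0,3,18,8)
  step pc=6: ori   $1, $4, 3  regs=(0,3,11,18,0,3,18,8)
  step pc=7: bne  $6, $2, L10  cond=T  regs=(0,3,11,18,0,3,18,8)
  step pc=8: ori   $6, $6, 15  regs=(0,3,11,18,0,3,31,8)
  step pc=10: and  $3, $2, $0  regs=(0,3,11,0,0,3,31,8)
  step pc=11: and  $2, $0, $6  regs=(0,3,0,0,0,3,31,8)
  step pc=12: or   $3, $2, $6  regs=(0,3,0,31,0,3,31,8)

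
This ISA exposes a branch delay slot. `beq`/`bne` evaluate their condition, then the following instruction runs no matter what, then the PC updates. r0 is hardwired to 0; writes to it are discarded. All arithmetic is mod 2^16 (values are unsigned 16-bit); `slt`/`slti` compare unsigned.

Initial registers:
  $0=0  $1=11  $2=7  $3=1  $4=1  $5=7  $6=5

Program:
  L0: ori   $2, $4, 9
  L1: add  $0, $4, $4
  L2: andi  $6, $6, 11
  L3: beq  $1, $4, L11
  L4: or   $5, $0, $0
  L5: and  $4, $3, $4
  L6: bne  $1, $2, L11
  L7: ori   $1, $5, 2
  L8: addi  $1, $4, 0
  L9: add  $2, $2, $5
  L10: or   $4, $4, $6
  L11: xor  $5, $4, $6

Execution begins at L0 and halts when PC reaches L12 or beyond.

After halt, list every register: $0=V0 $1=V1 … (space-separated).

#0 ori   $2, $4, 9 ; 0/11/9/1/1/7/5
#1 add  $0, $4, $4 ; 0/11/9/1/1/7/5
#2 andi  $6, $6, 11 ; 0/11/9/1/1/7/1
#3 beq  $1, $4, L11 ; 0/11/9/1/1/7/1 ; →fallthru
#4 or   $5, $0, $0 ; 0/11/9/1/1/0/1
#5 and  $4, $3, $4 ; 0/11/9/1/1/0/1
#6 bne  $1, $2, L11 ; 0/11/9/1/1/0/1 ; →target
#7 ori   $1, $5, 2 ; 0/2/9/1/1/0/1
#11 xor  $5, $4, $6 ; 0/2/9/1/1/0/1

$0=0 $1=2 $2=9 $3=1 $4=1 $5=0 $6=1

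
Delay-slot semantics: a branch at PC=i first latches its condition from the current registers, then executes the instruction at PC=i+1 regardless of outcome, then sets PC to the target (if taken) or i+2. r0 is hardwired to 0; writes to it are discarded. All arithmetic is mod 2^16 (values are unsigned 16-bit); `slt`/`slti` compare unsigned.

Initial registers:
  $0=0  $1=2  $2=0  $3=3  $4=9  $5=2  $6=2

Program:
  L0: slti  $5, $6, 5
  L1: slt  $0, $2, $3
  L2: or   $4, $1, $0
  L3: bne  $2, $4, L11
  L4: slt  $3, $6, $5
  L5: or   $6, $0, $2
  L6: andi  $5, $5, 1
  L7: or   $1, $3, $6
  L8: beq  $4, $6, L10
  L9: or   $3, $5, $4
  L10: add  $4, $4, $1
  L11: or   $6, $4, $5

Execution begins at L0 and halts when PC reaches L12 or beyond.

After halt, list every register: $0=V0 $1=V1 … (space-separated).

$0=0 $1=2 $2=0 $3=0 $4=2 $5=1 $6=3

#0 slti  $5, $6, 5 ; 0/2/0/3/9/1/2
#1 slt  $0, $2, $3 ; 0/2/0/3/9/1/2
#2 or   $4, $1, $0 ; 0/2/0/3/2/1/2
#3 bne  $2, $4, L11 ; 0/2/0/3/2/1/2 ; →target
#4 slt  $3, $6, $5 ; 0/2/0/0/2/1/2
#11 or   $6, $4, $5 ; 0/2/0/0/2/1/3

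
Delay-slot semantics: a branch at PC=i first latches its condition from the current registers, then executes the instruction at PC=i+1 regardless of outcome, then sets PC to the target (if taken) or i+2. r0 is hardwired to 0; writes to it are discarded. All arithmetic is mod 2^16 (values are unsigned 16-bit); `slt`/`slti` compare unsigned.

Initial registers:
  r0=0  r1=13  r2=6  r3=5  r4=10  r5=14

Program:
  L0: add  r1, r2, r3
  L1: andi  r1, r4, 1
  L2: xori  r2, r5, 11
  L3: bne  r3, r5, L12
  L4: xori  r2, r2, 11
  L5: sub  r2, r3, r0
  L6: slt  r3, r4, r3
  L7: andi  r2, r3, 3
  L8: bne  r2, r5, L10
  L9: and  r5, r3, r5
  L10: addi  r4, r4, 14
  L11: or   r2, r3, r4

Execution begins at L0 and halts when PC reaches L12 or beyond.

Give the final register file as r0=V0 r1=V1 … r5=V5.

r0=0 r1=0 r2=14 r3=5 r4=10 r5=14

PC=0  add  r1, r2, r3        | r0=0 r1=11 r2=6 r3=5 r4=10 r5=14
PC=1  andi  r1, r4, 1        | r0=0 r1=0 r2=6 r3=5 r4=10 r5=14
PC=2  xori  r2, r5, 11       | r0=0 r1=0 r2=5 r3=5 r4=10 r5=14
PC=3  bne  r3, r5, L12       | r0=0 r1=0 r2=5 r3=5 r4=10 r5=14  [TAKEN]
PC=4  xori  r2, r2, 11       | r0=0 r1=0 r2=14 r3=5 r4=10 r5=14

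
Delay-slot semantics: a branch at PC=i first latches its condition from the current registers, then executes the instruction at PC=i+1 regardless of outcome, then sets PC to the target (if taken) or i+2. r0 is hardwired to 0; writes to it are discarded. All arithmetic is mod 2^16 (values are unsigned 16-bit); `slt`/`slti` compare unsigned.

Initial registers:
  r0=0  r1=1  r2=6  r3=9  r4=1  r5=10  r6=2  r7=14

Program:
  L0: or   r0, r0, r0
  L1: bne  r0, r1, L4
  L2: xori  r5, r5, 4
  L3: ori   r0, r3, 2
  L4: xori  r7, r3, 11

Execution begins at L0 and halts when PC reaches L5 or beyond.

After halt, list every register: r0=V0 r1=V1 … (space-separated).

PC=0  or   r0, r0, r0        | r0=0 r1=1 r2=6 r3=9 r4=1 r5=10 r6=2 r7=14
PC=1  bne  r0, r1, L4        | r0=0 r1=1 r2=6 r3=9 r4=1 r5=10 r6=2 r7=14  [TAKEN]
PC=2  xori  r5, r5, 4        | r0=0 r1=1 r2=6 r3=9 r4=1 r5=14 r6=2 r7=14
PC=4  xori  r7, r3, 11       | r0=0 r1=1 r2=6 r3=9 r4=1 r5=14 r6=2 r7=2

r0=0 r1=1 r2=6 r3=9 r4=1 r5=14 r6=2 r7=2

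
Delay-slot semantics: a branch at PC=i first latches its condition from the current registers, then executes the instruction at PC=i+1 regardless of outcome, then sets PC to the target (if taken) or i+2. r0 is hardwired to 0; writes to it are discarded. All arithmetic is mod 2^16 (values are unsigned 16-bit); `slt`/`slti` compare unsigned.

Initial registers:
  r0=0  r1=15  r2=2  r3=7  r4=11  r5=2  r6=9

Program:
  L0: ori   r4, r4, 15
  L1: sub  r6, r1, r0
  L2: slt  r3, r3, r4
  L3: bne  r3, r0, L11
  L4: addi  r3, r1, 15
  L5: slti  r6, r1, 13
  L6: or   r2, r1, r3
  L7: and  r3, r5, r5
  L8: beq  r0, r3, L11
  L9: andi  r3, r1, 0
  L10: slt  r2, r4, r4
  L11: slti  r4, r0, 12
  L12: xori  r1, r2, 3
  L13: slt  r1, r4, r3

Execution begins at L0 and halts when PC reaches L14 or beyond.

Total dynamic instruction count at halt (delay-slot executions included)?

#0 ori   r4, r4, 15 ; 0/15/2/7/15/2/9
#1 sub  r6, r1, r0 ; 0/15/2/7/15/2/15
#2 slt  r3, r3, r4 ; 0/15/2/1/15/2/15
#3 bne  r3, r0, L11 ; 0/15/2/1/15/2/15 ; →target
#4 addi  r3, r1, 15 ; 0/15/2/30/15/2/15
#11 slti  r4, r0, 12 ; 0/15/2/30/1/2/15
#12 xori  r1, r2, 3 ; 0/1/2/30/1/2/15
#13 slt  r1, r4, r3 ; 0/1/2/30/1/2/15

8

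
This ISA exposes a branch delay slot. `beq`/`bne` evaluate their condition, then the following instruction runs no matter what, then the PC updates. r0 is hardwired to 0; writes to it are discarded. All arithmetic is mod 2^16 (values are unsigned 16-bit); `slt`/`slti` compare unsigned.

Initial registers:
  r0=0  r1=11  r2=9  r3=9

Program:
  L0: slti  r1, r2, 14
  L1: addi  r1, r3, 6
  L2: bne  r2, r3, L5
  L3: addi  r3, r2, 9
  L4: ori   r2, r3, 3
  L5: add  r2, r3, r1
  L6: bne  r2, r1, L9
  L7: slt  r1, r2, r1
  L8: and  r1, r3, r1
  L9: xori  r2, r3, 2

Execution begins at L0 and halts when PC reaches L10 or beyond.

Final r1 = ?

0

  step pc=0: slti  r1, r2, 14  regs=(0,1,9,9)
  step pc=1: addi  r1, r3, 6  regs=(0,15,9,9)
  step pc=2: bne  r2, r3, L5  cond=F  regs=(0,15,9,9)
  step pc=3: addi  r3, r2, 9  regs=(0,15,9,18)
  step pc=4: ori   r2, r3, 3  regs=(0,15,19,18)
  step pc=5: add  r2, r3, r1  regs=(0,15,33,18)
  step pc=6: bne  r2, r1, L9  cond=T  regs=(0,15,33,18)
  step pc=7: slt  r1, r2, r1  regs=(0,0,33,18)
  step pc=9: xori  r2, r3, 2  regs=(0,0,16,18)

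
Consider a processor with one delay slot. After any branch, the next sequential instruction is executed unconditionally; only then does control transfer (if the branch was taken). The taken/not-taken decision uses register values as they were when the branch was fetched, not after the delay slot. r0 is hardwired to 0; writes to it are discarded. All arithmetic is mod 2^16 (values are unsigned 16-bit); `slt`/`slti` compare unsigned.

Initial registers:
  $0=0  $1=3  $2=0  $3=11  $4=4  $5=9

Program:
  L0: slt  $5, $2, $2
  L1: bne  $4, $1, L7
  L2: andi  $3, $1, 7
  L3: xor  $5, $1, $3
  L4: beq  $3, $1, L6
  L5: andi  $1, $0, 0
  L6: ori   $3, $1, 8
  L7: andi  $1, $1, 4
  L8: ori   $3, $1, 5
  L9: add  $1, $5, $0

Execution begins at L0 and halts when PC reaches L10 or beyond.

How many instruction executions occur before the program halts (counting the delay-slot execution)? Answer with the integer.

6

#0 slt  $5, $2, $2 ; 0/3/0/11/4/0
#1 bne  $4, $1, L7 ; 0/3/0/11/4/0 ; →target
#2 andi  $3, $1, 7 ; 0/3/0/3/4/0
#7 andi  $1, $1, 4 ; 0/0/0/3/4/0
#8 ori   $3, $1, 5 ; 0/0/0/5/4/0
#9 add  $1, $5, $0 ; 0/0/0/5/4/0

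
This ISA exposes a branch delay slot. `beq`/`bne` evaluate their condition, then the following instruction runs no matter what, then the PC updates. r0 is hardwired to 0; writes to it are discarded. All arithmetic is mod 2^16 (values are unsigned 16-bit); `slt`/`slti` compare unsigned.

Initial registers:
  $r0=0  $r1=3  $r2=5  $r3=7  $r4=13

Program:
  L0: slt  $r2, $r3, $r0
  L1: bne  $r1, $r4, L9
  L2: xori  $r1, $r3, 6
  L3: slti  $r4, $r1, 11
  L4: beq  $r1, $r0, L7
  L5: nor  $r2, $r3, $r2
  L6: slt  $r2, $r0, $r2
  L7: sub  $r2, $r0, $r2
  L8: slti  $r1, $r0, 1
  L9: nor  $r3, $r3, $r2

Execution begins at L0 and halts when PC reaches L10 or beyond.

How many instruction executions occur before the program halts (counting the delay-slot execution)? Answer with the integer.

4

[0] slt  $r2, $r3, $r0  →  {$r0:0, $r1:3, $r2:0, $r3:7, $r4:13}
[1] bne  $r1, $r4, L9  →  {$r0:0, $r1:3, $r2:0, $r3:7, $r4:13}  ⟨branch taken⟩
[2] xori  $r1, $r3, 6  →  {$r0:0, $r1:1, $r2:0, $r3:7, $r4:13}
[9] nor  $r3, $r3, $r2  →  {$r0:0, $r1:1, $r2:0, $r3:65528, $r4:13}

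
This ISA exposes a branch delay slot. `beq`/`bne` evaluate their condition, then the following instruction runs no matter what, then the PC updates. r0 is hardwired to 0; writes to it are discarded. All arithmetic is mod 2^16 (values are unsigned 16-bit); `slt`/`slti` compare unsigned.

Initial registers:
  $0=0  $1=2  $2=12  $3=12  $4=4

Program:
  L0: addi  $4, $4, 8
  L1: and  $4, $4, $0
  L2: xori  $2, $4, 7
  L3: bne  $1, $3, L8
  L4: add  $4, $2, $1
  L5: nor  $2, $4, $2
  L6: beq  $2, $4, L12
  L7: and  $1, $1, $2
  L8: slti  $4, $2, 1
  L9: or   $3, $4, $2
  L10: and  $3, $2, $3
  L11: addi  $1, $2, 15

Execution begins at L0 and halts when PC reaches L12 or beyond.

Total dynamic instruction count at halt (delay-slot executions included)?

#0 addi  $4, $4, 8 ; 0/2/12/12/12
#1 and  $4, $4, $0 ; 0/2/12/12/0
#2 xori  $2, $4, 7 ; 0/2/7/12/0
#3 bne  $1, $3, L8 ; 0/2/7/12/0 ; →target
#4 add  $4, $2, $1 ; 0/2/7/12/9
#8 slti  $4, $2, 1 ; 0/2/7/12/0
#9 or   $3, $4, $2 ; 0/2/7/7/0
#10 and  $3, $2, $3 ; 0/2/7/7/0
#11 addi  $1, $2, 15 ; 0/22/7/7/0

9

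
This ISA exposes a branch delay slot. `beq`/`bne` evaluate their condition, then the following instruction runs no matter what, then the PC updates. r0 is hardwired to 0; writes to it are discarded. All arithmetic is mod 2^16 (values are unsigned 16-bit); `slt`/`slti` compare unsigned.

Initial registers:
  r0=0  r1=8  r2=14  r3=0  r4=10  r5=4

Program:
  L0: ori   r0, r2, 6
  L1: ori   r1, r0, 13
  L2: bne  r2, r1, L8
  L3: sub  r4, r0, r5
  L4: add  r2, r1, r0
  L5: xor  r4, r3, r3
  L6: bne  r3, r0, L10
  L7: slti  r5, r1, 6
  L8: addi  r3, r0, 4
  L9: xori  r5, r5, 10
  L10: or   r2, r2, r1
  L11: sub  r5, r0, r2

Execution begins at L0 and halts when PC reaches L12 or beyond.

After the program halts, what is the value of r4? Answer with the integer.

65532

PC=0  ori   r0, r2, 6        | r0=0 r1=8 r2=14 r3=0 r4=10 r5=4
PC=1  ori   r1, r0, 13       | r0=0 r1=13 r2=14 r3=0 r4=10 r5=4
PC=2  bne  r2, r1, L8        | r0=0 r1=13 r2=14 r3=0 r4=10 r5=4  [TAKEN]
PC=3  sub  r4, r0, r5        | r0=0 r1=13 r2=14 r3=0 r4=65532 r5=4
PC=8  addi  r3, r0, 4        | r0=0 r1=13 r2=14 r3=4 r4=65532 r5=4
PC=9  xori  r5, r5, 10       | r0=0 r1=13 r2=14 r3=4 r4=65532 r5=14
PC=10 or   r2, r2, r1        | r0=0 r1=13 r2=15 r3=4 r4=65532 r5=14
PC=11 sub  r5, r0, r2        | r0=0 r1=13 r2=15 r3=4 r4=65532 r5=65521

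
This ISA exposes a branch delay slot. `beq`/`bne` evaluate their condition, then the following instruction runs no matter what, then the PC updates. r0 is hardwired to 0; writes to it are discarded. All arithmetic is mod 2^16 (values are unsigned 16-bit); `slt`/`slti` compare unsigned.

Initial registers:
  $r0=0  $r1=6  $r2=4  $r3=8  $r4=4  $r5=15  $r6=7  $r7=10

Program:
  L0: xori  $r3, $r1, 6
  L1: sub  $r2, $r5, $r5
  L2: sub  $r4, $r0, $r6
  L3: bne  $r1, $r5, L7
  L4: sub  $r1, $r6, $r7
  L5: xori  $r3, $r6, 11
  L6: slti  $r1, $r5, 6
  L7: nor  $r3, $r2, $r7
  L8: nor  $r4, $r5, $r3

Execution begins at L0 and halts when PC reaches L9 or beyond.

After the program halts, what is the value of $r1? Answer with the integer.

65533

  step pc=0: xori  $r3, $r1, 6  regs=(0,6,4,0,4,15,7,10)
  step pc=1: sub  $r2, $r5, $r5  regs=(0,6,0,0,4,15,7,10)
  step pc=2: sub  $r4, $r0, $r6  regs=(0,6,0,0,65529,15,7,10)
  step pc=3: bne  $r1, $r5, L7  cond=T  regs=(0,6,0,0,65529,15,7,10)
  step pc=4: sub  $r1, $r6, $r7  regs=(0,65533,0,0,65529,15,7,10)
  step pc=7: nor  $r3, $r2, $r7  regs=(0,65533,0,65525,65529,15,7,10)
  step pc=8: nor  $r4, $r5, $r3  regs=(0,65533,0,65525,0,15,7,10)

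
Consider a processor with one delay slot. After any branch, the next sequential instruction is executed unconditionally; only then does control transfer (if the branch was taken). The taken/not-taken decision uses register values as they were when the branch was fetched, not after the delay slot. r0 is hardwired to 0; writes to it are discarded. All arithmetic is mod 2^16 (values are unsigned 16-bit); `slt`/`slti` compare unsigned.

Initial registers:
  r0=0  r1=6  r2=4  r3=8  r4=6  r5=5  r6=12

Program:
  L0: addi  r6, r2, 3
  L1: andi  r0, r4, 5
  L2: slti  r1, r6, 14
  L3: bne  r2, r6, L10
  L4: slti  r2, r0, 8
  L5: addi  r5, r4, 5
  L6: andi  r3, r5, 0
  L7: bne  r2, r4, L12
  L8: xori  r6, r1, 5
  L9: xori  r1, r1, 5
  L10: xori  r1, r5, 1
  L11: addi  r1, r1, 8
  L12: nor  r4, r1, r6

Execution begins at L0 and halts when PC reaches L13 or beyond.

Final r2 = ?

[0] addi  r6, r2, 3  →  {r0:0, r1:6, r2:4, r3:8, r4:6, r5:5, r6:7}
[1] andi  r0, r4, 5  →  {r0:0, r1:6, r2:4, r3:8, r4:6, r5:5, r6:7}
[2] slti  r1, r6, 14  →  {r0:0, r1:1, r2:4, r3:8, r4:6, r5:5, r6:7}
[3] bne  r2, r6, L10  →  {r0:0, r1:1, r2:4, r3:8, r4:6, r5:5, r6:7}  ⟨branch taken⟩
[4] slti  r2, r0, 8  →  {r0:0, r1:1, r2:1, r3:8, r4:6, r5:5, r6:7}
[10] xori  r1, r5, 1  →  {r0:0, r1:4, r2:1, r3:8, r4:6, r5:5, r6:7}
[11] addi  r1, r1, 8  →  {r0:0, r1:12, r2:1, r3:8, r4:6, r5:5, r6:7}
[12] nor  r4, r1, r6  →  {r0:0, r1:12, r2:1, r3:8, r4:65520, r5:5, r6:7}

1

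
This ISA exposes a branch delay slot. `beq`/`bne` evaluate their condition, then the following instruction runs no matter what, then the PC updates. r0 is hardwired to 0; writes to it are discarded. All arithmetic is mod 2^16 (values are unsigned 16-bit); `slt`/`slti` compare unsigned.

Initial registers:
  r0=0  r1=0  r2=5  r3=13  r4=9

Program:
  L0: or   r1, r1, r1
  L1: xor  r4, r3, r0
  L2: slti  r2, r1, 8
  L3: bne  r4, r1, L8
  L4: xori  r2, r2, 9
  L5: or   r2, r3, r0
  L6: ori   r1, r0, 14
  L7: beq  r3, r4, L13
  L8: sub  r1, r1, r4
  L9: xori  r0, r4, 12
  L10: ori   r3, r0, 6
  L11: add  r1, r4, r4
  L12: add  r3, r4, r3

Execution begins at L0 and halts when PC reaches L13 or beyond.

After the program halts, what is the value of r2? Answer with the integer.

  step pc=0: or   r1, r1, r1  regs=(0,0,5,13,9)
  step pc=1: xor  r4, r3, r0  regs=(0,0,5,13,13)
  step pc=2: slti  r2, r1, 8  regs=(0,0,1,13,13)
  step pc=3: bne  r4, r1, L8  cond=T  regs=(0,0,1,13,13)
  step pc=4: xori  r2, r2, 9  regs=(0,0,8,13,13)
  step pc=8: sub  r1, r1, r4  regs=(0,65523,8,13,13)
  step pc=9: xori  r0, r4, 12  regs=(0,65523,8,13,13)
  step pc=10: ori   r3, r0, 6  regs=(0,65523,8,6,13)
  step pc=11: add  r1, r4, r4  regs=(0,26,8,6,13)
  step pc=12: add  r3, r4, r3  regs=(0,26,8,19,13)

8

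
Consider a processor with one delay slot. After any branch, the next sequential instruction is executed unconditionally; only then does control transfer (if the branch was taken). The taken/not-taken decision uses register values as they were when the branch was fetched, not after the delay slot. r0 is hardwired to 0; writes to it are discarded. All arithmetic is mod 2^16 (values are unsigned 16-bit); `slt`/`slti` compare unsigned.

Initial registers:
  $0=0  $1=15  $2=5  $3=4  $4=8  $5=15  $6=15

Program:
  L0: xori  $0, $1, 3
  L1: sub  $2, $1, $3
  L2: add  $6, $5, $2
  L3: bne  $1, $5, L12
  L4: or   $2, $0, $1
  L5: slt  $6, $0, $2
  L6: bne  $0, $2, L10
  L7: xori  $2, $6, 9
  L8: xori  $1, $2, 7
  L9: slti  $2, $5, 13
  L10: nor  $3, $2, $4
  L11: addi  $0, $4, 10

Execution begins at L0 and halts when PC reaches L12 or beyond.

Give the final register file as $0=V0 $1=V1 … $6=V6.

#0 xori  $0, $1, 3 ; 0/15/5/4/8/15/15
#1 sub  $2, $1, $3 ; 0/15/11/4/8/15/15
#2 add  $6, $5, $2 ; 0/15/11/4/8/15/26
#3 bne  $1, $5, L12 ; 0/15/11/4/8/15/26 ; →fallthru
#4 or   $2, $0, $1 ; 0/15/15/4/8/15/26
#5 slt  $6, $0, $2 ; 0/15/15/4/8/15/1
#6 bne  $0, $2, L10 ; 0/15/15/4/8/15/1 ; →target
#7 xori  $2, $6, 9 ; 0/15/8/4/8/15/1
#10 nor  $3, $2, $4 ; 0/15/8/65527/8/15/1
#11 addi  $0, $4, 10 ; 0/15/8/65527/8/15/1

$0=0 $1=15 $2=8 $3=65527 $4=8 $5=15 $6=1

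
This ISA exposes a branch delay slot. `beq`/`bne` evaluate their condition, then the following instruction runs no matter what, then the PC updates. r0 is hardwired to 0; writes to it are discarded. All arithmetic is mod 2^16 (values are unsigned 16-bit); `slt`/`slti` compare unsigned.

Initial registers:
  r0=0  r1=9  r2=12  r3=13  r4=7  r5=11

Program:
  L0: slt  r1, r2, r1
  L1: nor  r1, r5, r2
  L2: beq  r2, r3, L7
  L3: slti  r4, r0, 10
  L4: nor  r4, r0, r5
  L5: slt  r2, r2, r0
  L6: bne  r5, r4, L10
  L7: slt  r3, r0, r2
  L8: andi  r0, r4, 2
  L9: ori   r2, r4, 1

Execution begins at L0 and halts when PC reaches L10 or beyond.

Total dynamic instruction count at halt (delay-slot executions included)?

8

[0] slt  r1, r2, r1  →  {r0:0, r1:0, r2:12, r3:13, r4:7, r5:11}
[1] nor  r1, r5, r2  →  {r0:0, r1:65520, r2:12, r3:13, r4:7, r5:11}
[2] beq  r2, r3, L7  →  {r0:0, r1:65520, r2:12, r3:13, r4:7, r5:11}  ⟨branch fallthrough⟩
[3] slti  r4, r0, 10  →  {r0:0, r1:65520, r2:12, r3:13, r4:1, r5:11}
[4] nor  r4, r0, r5  →  {r0:0, r1:65520, r2:12, r3:13, r4:65524, r5:11}
[5] slt  r2, r2, r0  →  {r0:0, r1:65520, r2:0, r3:13, r4:65524, r5:11}
[6] bne  r5, r4, L10  →  {r0:0, r1:65520, r2:0, r3:13, r4:65524, r5:11}  ⟨branch taken⟩
[7] slt  r3, r0, r2  →  {r0:0, r1:65520, r2:0, r3:0, r4:65524, r5:11}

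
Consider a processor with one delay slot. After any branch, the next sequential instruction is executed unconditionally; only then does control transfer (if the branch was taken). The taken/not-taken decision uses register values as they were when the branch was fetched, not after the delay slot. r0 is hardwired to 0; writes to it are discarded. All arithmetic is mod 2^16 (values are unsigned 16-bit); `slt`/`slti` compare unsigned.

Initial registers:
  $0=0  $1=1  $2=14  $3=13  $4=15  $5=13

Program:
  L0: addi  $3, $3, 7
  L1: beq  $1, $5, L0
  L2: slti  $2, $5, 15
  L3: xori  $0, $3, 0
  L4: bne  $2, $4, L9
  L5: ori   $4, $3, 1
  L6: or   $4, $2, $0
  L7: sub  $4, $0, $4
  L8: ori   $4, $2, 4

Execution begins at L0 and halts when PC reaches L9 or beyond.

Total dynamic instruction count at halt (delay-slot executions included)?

PC=0  addi  $3, $3, 7        | $0=0 $1=1 $2=14 $3=20 $4=15 $5=13
PC=1  beq  $1, $5, L0        | $0=0 $1=1 $2=14 $3=20 $4=15 $5=13  [not taken]
PC=2  slti  $2, $5, 15       | $0=0 $1=1 $2=1 $3=20 $4=15 $5=13
PC=3  xori  $0, $3, 0        | $0=0 $1=1 $2=1 $3=20 $4=15 $5=13
PC=4  bne  $2, $4, L9        | $0=0 $1=1 $2=1 $3=20 $4=15 $5=13  [TAKEN]
PC=5  ori   $4, $3, 1        | $0=0 $1=1 $2=1 $3=20 $4=21 $5=13

6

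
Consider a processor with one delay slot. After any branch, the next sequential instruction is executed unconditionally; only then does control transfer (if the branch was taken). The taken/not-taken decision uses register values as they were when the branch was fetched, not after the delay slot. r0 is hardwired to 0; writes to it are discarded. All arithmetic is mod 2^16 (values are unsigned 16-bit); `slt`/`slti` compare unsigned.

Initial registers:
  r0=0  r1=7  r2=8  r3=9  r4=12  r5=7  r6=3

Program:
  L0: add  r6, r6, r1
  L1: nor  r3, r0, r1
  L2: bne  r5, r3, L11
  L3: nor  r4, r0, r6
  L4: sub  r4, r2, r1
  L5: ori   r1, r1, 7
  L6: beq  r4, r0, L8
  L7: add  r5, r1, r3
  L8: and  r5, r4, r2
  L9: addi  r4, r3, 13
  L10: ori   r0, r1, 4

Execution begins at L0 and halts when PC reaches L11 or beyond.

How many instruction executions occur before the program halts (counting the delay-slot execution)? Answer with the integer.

[0] add  r6, r6, r1  →  {r0:0, r1:7, r2:8, r3:9, r4:12, r5:7, r6:10}
[1] nor  r3, r0, r1  →  {r0:0, r1:7, r2:8, r3:65528, r4:12, r5:7, r6:10}
[2] bne  r5, r3, L11  →  {r0:0, r1:7, r2:8, r3:65528, r4:12, r5:7, r6:10}  ⟨branch taken⟩
[3] nor  r4, r0, r6  →  {r0:0, r1:7, r2:8, r3:65528, r4:65525, r5:7, r6:10}

4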